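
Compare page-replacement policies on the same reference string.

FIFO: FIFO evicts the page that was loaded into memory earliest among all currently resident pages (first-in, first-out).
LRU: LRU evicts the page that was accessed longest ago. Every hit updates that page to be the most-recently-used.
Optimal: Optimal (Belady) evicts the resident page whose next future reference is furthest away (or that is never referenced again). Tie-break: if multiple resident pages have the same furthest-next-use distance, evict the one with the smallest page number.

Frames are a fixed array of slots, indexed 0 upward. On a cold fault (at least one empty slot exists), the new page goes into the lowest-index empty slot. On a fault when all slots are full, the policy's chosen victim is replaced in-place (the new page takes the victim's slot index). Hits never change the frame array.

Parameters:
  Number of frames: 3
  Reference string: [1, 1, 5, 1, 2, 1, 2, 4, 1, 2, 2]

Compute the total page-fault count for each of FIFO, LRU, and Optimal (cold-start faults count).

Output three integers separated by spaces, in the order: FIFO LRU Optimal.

--- FIFO ---
  step 0: ref 1 -> FAULT, frames=[1,-,-] (faults so far: 1)
  step 1: ref 1 -> HIT, frames=[1,-,-] (faults so far: 1)
  step 2: ref 5 -> FAULT, frames=[1,5,-] (faults so far: 2)
  step 3: ref 1 -> HIT, frames=[1,5,-] (faults so far: 2)
  step 4: ref 2 -> FAULT, frames=[1,5,2] (faults so far: 3)
  step 5: ref 1 -> HIT, frames=[1,5,2] (faults so far: 3)
  step 6: ref 2 -> HIT, frames=[1,5,2] (faults so far: 3)
  step 7: ref 4 -> FAULT, evict 1, frames=[4,5,2] (faults so far: 4)
  step 8: ref 1 -> FAULT, evict 5, frames=[4,1,2] (faults so far: 5)
  step 9: ref 2 -> HIT, frames=[4,1,2] (faults so far: 5)
  step 10: ref 2 -> HIT, frames=[4,1,2] (faults so far: 5)
  FIFO total faults: 5
--- LRU ---
  step 0: ref 1 -> FAULT, frames=[1,-,-] (faults so far: 1)
  step 1: ref 1 -> HIT, frames=[1,-,-] (faults so far: 1)
  step 2: ref 5 -> FAULT, frames=[1,5,-] (faults so far: 2)
  step 3: ref 1 -> HIT, frames=[1,5,-] (faults so far: 2)
  step 4: ref 2 -> FAULT, frames=[1,5,2] (faults so far: 3)
  step 5: ref 1 -> HIT, frames=[1,5,2] (faults so far: 3)
  step 6: ref 2 -> HIT, frames=[1,5,2] (faults so far: 3)
  step 7: ref 4 -> FAULT, evict 5, frames=[1,4,2] (faults so far: 4)
  step 8: ref 1 -> HIT, frames=[1,4,2] (faults so far: 4)
  step 9: ref 2 -> HIT, frames=[1,4,2] (faults so far: 4)
  step 10: ref 2 -> HIT, frames=[1,4,2] (faults so far: 4)
  LRU total faults: 4
--- Optimal ---
  step 0: ref 1 -> FAULT, frames=[1,-,-] (faults so far: 1)
  step 1: ref 1 -> HIT, frames=[1,-,-] (faults so far: 1)
  step 2: ref 5 -> FAULT, frames=[1,5,-] (faults so far: 2)
  step 3: ref 1 -> HIT, frames=[1,5,-] (faults so far: 2)
  step 4: ref 2 -> FAULT, frames=[1,5,2] (faults so far: 3)
  step 5: ref 1 -> HIT, frames=[1,5,2] (faults so far: 3)
  step 6: ref 2 -> HIT, frames=[1,5,2] (faults so far: 3)
  step 7: ref 4 -> FAULT, evict 5, frames=[1,4,2] (faults so far: 4)
  step 8: ref 1 -> HIT, frames=[1,4,2] (faults so far: 4)
  step 9: ref 2 -> HIT, frames=[1,4,2] (faults so far: 4)
  step 10: ref 2 -> HIT, frames=[1,4,2] (faults so far: 4)
  Optimal total faults: 4

Answer: 5 4 4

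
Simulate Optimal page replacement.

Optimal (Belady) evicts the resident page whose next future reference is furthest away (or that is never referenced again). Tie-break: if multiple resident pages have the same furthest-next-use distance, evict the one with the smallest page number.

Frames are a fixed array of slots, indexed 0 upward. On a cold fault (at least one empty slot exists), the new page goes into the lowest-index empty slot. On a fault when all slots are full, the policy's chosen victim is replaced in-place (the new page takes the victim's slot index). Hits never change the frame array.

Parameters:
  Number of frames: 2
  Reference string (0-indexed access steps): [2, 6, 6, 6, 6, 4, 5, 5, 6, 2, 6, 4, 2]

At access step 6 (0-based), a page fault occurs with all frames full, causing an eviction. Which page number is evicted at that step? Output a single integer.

Answer: 4

Derivation:
Step 0: ref 2 -> FAULT, frames=[2,-]
Step 1: ref 6 -> FAULT, frames=[2,6]
Step 2: ref 6 -> HIT, frames=[2,6]
Step 3: ref 6 -> HIT, frames=[2,6]
Step 4: ref 6 -> HIT, frames=[2,6]
Step 5: ref 4 -> FAULT, evict 2, frames=[4,6]
Step 6: ref 5 -> FAULT, evict 4, frames=[5,6]
At step 6: evicted page 4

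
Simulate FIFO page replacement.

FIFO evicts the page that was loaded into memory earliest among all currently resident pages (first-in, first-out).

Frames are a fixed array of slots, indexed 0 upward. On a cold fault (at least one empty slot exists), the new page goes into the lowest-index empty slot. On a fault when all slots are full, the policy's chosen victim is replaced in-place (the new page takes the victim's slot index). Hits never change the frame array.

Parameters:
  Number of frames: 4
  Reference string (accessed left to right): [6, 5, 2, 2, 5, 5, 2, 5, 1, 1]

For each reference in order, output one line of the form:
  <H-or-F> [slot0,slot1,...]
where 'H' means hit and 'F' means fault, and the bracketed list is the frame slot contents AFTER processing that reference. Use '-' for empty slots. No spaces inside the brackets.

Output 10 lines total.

F [6,-,-,-]
F [6,5,-,-]
F [6,5,2,-]
H [6,5,2,-]
H [6,5,2,-]
H [6,5,2,-]
H [6,5,2,-]
H [6,5,2,-]
F [6,5,2,1]
H [6,5,2,1]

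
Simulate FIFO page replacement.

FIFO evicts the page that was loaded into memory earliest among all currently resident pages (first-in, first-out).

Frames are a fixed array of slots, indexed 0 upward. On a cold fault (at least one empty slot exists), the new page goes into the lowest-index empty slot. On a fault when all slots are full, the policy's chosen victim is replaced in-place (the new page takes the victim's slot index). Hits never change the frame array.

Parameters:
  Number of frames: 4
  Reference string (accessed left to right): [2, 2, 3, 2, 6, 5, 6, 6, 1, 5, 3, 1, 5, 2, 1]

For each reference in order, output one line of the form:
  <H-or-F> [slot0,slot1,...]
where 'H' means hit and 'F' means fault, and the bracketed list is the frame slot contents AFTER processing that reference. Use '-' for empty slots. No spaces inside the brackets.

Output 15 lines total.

F [2,-,-,-]
H [2,-,-,-]
F [2,3,-,-]
H [2,3,-,-]
F [2,3,6,-]
F [2,3,6,5]
H [2,3,6,5]
H [2,3,6,5]
F [1,3,6,5]
H [1,3,6,5]
H [1,3,6,5]
H [1,3,6,5]
H [1,3,6,5]
F [1,2,6,5]
H [1,2,6,5]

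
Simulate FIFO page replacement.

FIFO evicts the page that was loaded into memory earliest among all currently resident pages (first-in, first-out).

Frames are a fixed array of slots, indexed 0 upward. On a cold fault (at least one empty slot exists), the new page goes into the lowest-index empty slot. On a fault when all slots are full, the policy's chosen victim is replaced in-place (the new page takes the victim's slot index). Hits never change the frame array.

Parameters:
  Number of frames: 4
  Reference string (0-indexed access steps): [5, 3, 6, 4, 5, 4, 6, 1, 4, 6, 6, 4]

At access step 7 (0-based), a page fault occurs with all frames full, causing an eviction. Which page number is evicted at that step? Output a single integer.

Answer: 5

Derivation:
Step 0: ref 5 -> FAULT, frames=[5,-,-,-]
Step 1: ref 3 -> FAULT, frames=[5,3,-,-]
Step 2: ref 6 -> FAULT, frames=[5,3,6,-]
Step 3: ref 4 -> FAULT, frames=[5,3,6,4]
Step 4: ref 5 -> HIT, frames=[5,3,6,4]
Step 5: ref 4 -> HIT, frames=[5,3,6,4]
Step 6: ref 6 -> HIT, frames=[5,3,6,4]
Step 7: ref 1 -> FAULT, evict 5, frames=[1,3,6,4]
At step 7: evicted page 5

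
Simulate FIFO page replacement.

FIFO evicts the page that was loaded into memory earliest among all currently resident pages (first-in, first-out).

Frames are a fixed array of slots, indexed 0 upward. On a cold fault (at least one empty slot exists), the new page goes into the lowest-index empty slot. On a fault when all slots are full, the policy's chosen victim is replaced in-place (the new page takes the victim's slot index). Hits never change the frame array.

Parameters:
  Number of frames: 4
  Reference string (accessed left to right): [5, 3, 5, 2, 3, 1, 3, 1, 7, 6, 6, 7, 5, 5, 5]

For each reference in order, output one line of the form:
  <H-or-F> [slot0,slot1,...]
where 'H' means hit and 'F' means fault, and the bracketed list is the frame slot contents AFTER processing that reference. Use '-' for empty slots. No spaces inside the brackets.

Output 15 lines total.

F [5,-,-,-]
F [5,3,-,-]
H [5,3,-,-]
F [5,3,2,-]
H [5,3,2,-]
F [5,3,2,1]
H [5,3,2,1]
H [5,3,2,1]
F [7,3,2,1]
F [7,6,2,1]
H [7,6,2,1]
H [7,6,2,1]
F [7,6,5,1]
H [7,6,5,1]
H [7,6,5,1]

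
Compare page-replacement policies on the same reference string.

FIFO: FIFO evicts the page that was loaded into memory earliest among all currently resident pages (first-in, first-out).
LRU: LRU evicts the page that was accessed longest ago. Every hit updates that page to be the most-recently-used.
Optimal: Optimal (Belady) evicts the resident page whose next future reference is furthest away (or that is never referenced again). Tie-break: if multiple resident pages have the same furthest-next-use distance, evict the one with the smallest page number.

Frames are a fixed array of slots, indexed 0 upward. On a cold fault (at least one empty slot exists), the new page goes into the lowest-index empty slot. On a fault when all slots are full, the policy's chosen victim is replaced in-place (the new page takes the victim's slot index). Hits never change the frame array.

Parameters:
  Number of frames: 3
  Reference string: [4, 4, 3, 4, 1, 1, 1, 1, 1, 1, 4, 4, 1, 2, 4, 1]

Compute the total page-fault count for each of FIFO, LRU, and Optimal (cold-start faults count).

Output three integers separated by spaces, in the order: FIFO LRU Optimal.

--- FIFO ---
  step 0: ref 4 -> FAULT, frames=[4,-,-] (faults so far: 1)
  step 1: ref 4 -> HIT, frames=[4,-,-] (faults so far: 1)
  step 2: ref 3 -> FAULT, frames=[4,3,-] (faults so far: 2)
  step 3: ref 4 -> HIT, frames=[4,3,-] (faults so far: 2)
  step 4: ref 1 -> FAULT, frames=[4,3,1] (faults so far: 3)
  step 5: ref 1 -> HIT, frames=[4,3,1] (faults so far: 3)
  step 6: ref 1 -> HIT, frames=[4,3,1] (faults so far: 3)
  step 7: ref 1 -> HIT, frames=[4,3,1] (faults so far: 3)
  step 8: ref 1 -> HIT, frames=[4,3,1] (faults so far: 3)
  step 9: ref 1 -> HIT, frames=[4,3,1] (faults so far: 3)
  step 10: ref 4 -> HIT, frames=[4,3,1] (faults so far: 3)
  step 11: ref 4 -> HIT, frames=[4,3,1] (faults so far: 3)
  step 12: ref 1 -> HIT, frames=[4,3,1] (faults so far: 3)
  step 13: ref 2 -> FAULT, evict 4, frames=[2,3,1] (faults so far: 4)
  step 14: ref 4 -> FAULT, evict 3, frames=[2,4,1] (faults so far: 5)
  step 15: ref 1 -> HIT, frames=[2,4,1] (faults so far: 5)
  FIFO total faults: 5
--- LRU ---
  step 0: ref 4 -> FAULT, frames=[4,-,-] (faults so far: 1)
  step 1: ref 4 -> HIT, frames=[4,-,-] (faults so far: 1)
  step 2: ref 3 -> FAULT, frames=[4,3,-] (faults so far: 2)
  step 3: ref 4 -> HIT, frames=[4,3,-] (faults so far: 2)
  step 4: ref 1 -> FAULT, frames=[4,3,1] (faults so far: 3)
  step 5: ref 1 -> HIT, frames=[4,3,1] (faults so far: 3)
  step 6: ref 1 -> HIT, frames=[4,3,1] (faults so far: 3)
  step 7: ref 1 -> HIT, frames=[4,3,1] (faults so far: 3)
  step 8: ref 1 -> HIT, frames=[4,3,1] (faults so far: 3)
  step 9: ref 1 -> HIT, frames=[4,3,1] (faults so far: 3)
  step 10: ref 4 -> HIT, frames=[4,3,1] (faults so far: 3)
  step 11: ref 4 -> HIT, frames=[4,3,1] (faults so far: 3)
  step 12: ref 1 -> HIT, frames=[4,3,1] (faults so far: 3)
  step 13: ref 2 -> FAULT, evict 3, frames=[4,2,1] (faults so far: 4)
  step 14: ref 4 -> HIT, frames=[4,2,1] (faults so far: 4)
  step 15: ref 1 -> HIT, frames=[4,2,1] (faults so far: 4)
  LRU total faults: 4
--- Optimal ---
  step 0: ref 4 -> FAULT, frames=[4,-,-] (faults so far: 1)
  step 1: ref 4 -> HIT, frames=[4,-,-] (faults so far: 1)
  step 2: ref 3 -> FAULT, frames=[4,3,-] (faults so far: 2)
  step 3: ref 4 -> HIT, frames=[4,3,-] (faults so far: 2)
  step 4: ref 1 -> FAULT, frames=[4,3,1] (faults so far: 3)
  step 5: ref 1 -> HIT, frames=[4,3,1] (faults so far: 3)
  step 6: ref 1 -> HIT, frames=[4,3,1] (faults so far: 3)
  step 7: ref 1 -> HIT, frames=[4,3,1] (faults so far: 3)
  step 8: ref 1 -> HIT, frames=[4,3,1] (faults so far: 3)
  step 9: ref 1 -> HIT, frames=[4,3,1] (faults so far: 3)
  step 10: ref 4 -> HIT, frames=[4,3,1] (faults so far: 3)
  step 11: ref 4 -> HIT, frames=[4,3,1] (faults so far: 3)
  step 12: ref 1 -> HIT, frames=[4,3,1] (faults so far: 3)
  step 13: ref 2 -> FAULT, evict 3, frames=[4,2,1] (faults so far: 4)
  step 14: ref 4 -> HIT, frames=[4,2,1] (faults so far: 4)
  step 15: ref 1 -> HIT, frames=[4,2,1] (faults so far: 4)
  Optimal total faults: 4

Answer: 5 4 4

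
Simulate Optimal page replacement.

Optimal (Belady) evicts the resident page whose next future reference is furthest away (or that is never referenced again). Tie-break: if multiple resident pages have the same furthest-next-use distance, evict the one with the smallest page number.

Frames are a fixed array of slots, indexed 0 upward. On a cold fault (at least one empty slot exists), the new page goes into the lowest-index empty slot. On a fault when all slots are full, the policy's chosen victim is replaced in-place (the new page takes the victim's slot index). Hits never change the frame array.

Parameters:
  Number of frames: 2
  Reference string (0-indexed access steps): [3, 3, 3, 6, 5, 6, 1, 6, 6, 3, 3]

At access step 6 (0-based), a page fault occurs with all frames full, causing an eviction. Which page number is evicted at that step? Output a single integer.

Answer: 5

Derivation:
Step 0: ref 3 -> FAULT, frames=[3,-]
Step 1: ref 3 -> HIT, frames=[3,-]
Step 2: ref 3 -> HIT, frames=[3,-]
Step 3: ref 6 -> FAULT, frames=[3,6]
Step 4: ref 5 -> FAULT, evict 3, frames=[5,6]
Step 5: ref 6 -> HIT, frames=[5,6]
Step 6: ref 1 -> FAULT, evict 5, frames=[1,6]
At step 6: evicted page 5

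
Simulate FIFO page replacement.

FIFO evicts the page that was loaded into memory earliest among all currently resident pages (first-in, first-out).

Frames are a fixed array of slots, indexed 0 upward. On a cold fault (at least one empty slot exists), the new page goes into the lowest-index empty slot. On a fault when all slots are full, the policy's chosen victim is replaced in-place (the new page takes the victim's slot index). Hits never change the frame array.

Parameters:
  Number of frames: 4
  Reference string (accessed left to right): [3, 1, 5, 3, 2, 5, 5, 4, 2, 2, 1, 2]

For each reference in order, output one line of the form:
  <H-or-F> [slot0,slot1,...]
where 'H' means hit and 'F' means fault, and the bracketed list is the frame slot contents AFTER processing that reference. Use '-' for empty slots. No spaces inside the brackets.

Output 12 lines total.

F [3,-,-,-]
F [3,1,-,-]
F [3,1,5,-]
H [3,1,5,-]
F [3,1,5,2]
H [3,1,5,2]
H [3,1,5,2]
F [4,1,5,2]
H [4,1,5,2]
H [4,1,5,2]
H [4,1,5,2]
H [4,1,5,2]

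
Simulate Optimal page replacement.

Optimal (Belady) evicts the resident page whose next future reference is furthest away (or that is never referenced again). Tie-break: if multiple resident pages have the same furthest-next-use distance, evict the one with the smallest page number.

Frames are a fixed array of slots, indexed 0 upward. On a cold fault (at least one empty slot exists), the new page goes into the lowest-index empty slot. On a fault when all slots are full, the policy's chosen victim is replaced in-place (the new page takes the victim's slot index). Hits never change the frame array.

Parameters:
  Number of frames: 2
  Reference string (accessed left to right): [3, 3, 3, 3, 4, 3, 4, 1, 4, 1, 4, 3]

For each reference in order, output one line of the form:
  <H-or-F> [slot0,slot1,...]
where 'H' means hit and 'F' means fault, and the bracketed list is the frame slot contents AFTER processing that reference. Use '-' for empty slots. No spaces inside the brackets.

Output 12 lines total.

F [3,-]
H [3,-]
H [3,-]
H [3,-]
F [3,4]
H [3,4]
H [3,4]
F [1,4]
H [1,4]
H [1,4]
H [1,4]
F [3,4]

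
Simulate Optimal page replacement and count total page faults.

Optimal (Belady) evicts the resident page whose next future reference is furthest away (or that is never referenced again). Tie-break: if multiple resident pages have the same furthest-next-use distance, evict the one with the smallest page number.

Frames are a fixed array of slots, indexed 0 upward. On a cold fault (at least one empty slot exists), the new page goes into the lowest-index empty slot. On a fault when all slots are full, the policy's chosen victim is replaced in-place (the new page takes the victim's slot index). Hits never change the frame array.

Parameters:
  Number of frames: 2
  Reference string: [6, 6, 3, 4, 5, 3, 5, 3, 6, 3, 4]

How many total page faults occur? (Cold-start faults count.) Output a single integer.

Step 0: ref 6 → FAULT, frames=[6,-]
Step 1: ref 6 → HIT, frames=[6,-]
Step 2: ref 3 → FAULT, frames=[6,3]
Step 3: ref 4 → FAULT (evict 6), frames=[4,3]
Step 4: ref 5 → FAULT (evict 4), frames=[5,3]
Step 5: ref 3 → HIT, frames=[5,3]
Step 6: ref 5 → HIT, frames=[5,3]
Step 7: ref 3 → HIT, frames=[5,3]
Step 8: ref 6 → FAULT (evict 5), frames=[6,3]
Step 9: ref 3 → HIT, frames=[6,3]
Step 10: ref 4 → FAULT (evict 3), frames=[6,4]
Total faults: 6

Answer: 6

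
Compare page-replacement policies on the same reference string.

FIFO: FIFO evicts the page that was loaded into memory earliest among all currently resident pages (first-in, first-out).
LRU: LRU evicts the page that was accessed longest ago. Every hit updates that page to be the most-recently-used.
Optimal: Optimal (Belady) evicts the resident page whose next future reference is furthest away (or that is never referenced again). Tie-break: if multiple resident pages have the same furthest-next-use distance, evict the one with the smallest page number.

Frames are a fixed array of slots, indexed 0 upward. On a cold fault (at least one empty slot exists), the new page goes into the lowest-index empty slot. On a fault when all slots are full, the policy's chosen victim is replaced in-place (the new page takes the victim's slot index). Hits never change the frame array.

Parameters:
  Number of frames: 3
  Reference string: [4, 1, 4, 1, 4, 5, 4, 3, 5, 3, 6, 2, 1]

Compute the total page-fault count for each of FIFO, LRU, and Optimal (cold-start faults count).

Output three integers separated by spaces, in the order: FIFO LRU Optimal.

Answer: 7 7 6

Derivation:
--- FIFO ---
  step 0: ref 4 -> FAULT, frames=[4,-,-] (faults so far: 1)
  step 1: ref 1 -> FAULT, frames=[4,1,-] (faults so far: 2)
  step 2: ref 4 -> HIT, frames=[4,1,-] (faults so far: 2)
  step 3: ref 1 -> HIT, frames=[4,1,-] (faults so far: 2)
  step 4: ref 4 -> HIT, frames=[4,1,-] (faults so far: 2)
  step 5: ref 5 -> FAULT, frames=[4,1,5] (faults so far: 3)
  step 6: ref 4 -> HIT, frames=[4,1,5] (faults so far: 3)
  step 7: ref 3 -> FAULT, evict 4, frames=[3,1,5] (faults so far: 4)
  step 8: ref 5 -> HIT, frames=[3,1,5] (faults so far: 4)
  step 9: ref 3 -> HIT, frames=[3,1,5] (faults so far: 4)
  step 10: ref 6 -> FAULT, evict 1, frames=[3,6,5] (faults so far: 5)
  step 11: ref 2 -> FAULT, evict 5, frames=[3,6,2] (faults so far: 6)
  step 12: ref 1 -> FAULT, evict 3, frames=[1,6,2] (faults so far: 7)
  FIFO total faults: 7
--- LRU ---
  step 0: ref 4 -> FAULT, frames=[4,-,-] (faults so far: 1)
  step 1: ref 1 -> FAULT, frames=[4,1,-] (faults so far: 2)
  step 2: ref 4 -> HIT, frames=[4,1,-] (faults so far: 2)
  step 3: ref 1 -> HIT, frames=[4,1,-] (faults so far: 2)
  step 4: ref 4 -> HIT, frames=[4,1,-] (faults so far: 2)
  step 5: ref 5 -> FAULT, frames=[4,1,5] (faults so far: 3)
  step 6: ref 4 -> HIT, frames=[4,1,5] (faults so far: 3)
  step 7: ref 3 -> FAULT, evict 1, frames=[4,3,5] (faults so far: 4)
  step 8: ref 5 -> HIT, frames=[4,3,5] (faults so far: 4)
  step 9: ref 3 -> HIT, frames=[4,3,5] (faults so far: 4)
  step 10: ref 6 -> FAULT, evict 4, frames=[6,3,5] (faults so far: 5)
  step 11: ref 2 -> FAULT, evict 5, frames=[6,3,2] (faults so far: 6)
  step 12: ref 1 -> FAULT, evict 3, frames=[6,1,2] (faults so far: 7)
  LRU total faults: 7
--- Optimal ---
  step 0: ref 4 -> FAULT, frames=[4,-,-] (faults so far: 1)
  step 1: ref 1 -> FAULT, frames=[4,1,-] (faults so far: 2)
  step 2: ref 4 -> HIT, frames=[4,1,-] (faults so far: 2)
  step 3: ref 1 -> HIT, frames=[4,1,-] (faults so far: 2)
  step 4: ref 4 -> HIT, frames=[4,1,-] (faults so far: 2)
  step 5: ref 5 -> FAULT, frames=[4,1,5] (faults so far: 3)
  step 6: ref 4 -> HIT, frames=[4,1,5] (faults so far: 3)
  step 7: ref 3 -> FAULT, evict 4, frames=[3,1,5] (faults so far: 4)
  step 8: ref 5 -> HIT, frames=[3,1,5] (faults so far: 4)
  step 9: ref 3 -> HIT, frames=[3,1,5] (faults so far: 4)
  step 10: ref 6 -> FAULT, evict 3, frames=[6,1,5] (faults so far: 5)
  step 11: ref 2 -> FAULT, evict 5, frames=[6,1,2] (faults so far: 6)
  step 12: ref 1 -> HIT, frames=[6,1,2] (faults so far: 6)
  Optimal total faults: 6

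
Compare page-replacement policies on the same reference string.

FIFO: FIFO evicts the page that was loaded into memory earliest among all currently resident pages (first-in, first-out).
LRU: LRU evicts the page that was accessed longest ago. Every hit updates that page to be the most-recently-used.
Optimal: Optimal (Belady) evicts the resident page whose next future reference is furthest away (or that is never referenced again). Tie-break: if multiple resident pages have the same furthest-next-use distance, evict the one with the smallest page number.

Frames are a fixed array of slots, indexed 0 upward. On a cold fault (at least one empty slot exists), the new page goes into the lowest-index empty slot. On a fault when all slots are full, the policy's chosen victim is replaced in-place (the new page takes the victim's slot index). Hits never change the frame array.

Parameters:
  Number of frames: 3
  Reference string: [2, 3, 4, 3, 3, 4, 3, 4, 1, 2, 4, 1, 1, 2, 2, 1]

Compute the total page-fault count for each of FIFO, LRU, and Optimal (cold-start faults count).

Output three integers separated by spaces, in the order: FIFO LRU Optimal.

Answer: 5 5 4

Derivation:
--- FIFO ---
  step 0: ref 2 -> FAULT, frames=[2,-,-] (faults so far: 1)
  step 1: ref 3 -> FAULT, frames=[2,3,-] (faults so far: 2)
  step 2: ref 4 -> FAULT, frames=[2,3,4] (faults so far: 3)
  step 3: ref 3 -> HIT, frames=[2,3,4] (faults so far: 3)
  step 4: ref 3 -> HIT, frames=[2,3,4] (faults so far: 3)
  step 5: ref 4 -> HIT, frames=[2,3,4] (faults so far: 3)
  step 6: ref 3 -> HIT, frames=[2,3,4] (faults so far: 3)
  step 7: ref 4 -> HIT, frames=[2,3,4] (faults so far: 3)
  step 8: ref 1 -> FAULT, evict 2, frames=[1,3,4] (faults so far: 4)
  step 9: ref 2 -> FAULT, evict 3, frames=[1,2,4] (faults so far: 5)
  step 10: ref 4 -> HIT, frames=[1,2,4] (faults so far: 5)
  step 11: ref 1 -> HIT, frames=[1,2,4] (faults so far: 5)
  step 12: ref 1 -> HIT, frames=[1,2,4] (faults so far: 5)
  step 13: ref 2 -> HIT, frames=[1,2,4] (faults so far: 5)
  step 14: ref 2 -> HIT, frames=[1,2,4] (faults so far: 5)
  step 15: ref 1 -> HIT, frames=[1,2,4] (faults so far: 5)
  FIFO total faults: 5
--- LRU ---
  step 0: ref 2 -> FAULT, frames=[2,-,-] (faults so far: 1)
  step 1: ref 3 -> FAULT, frames=[2,3,-] (faults so far: 2)
  step 2: ref 4 -> FAULT, frames=[2,3,4] (faults so far: 3)
  step 3: ref 3 -> HIT, frames=[2,3,4] (faults so far: 3)
  step 4: ref 3 -> HIT, frames=[2,3,4] (faults so far: 3)
  step 5: ref 4 -> HIT, frames=[2,3,4] (faults so far: 3)
  step 6: ref 3 -> HIT, frames=[2,3,4] (faults so far: 3)
  step 7: ref 4 -> HIT, frames=[2,3,4] (faults so far: 3)
  step 8: ref 1 -> FAULT, evict 2, frames=[1,3,4] (faults so far: 4)
  step 9: ref 2 -> FAULT, evict 3, frames=[1,2,4] (faults so far: 5)
  step 10: ref 4 -> HIT, frames=[1,2,4] (faults so far: 5)
  step 11: ref 1 -> HIT, frames=[1,2,4] (faults so far: 5)
  step 12: ref 1 -> HIT, frames=[1,2,4] (faults so far: 5)
  step 13: ref 2 -> HIT, frames=[1,2,4] (faults so far: 5)
  step 14: ref 2 -> HIT, frames=[1,2,4] (faults so far: 5)
  step 15: ref 1 -> HIT, frames=[1,2,4] (faults so far: 5)
  LRU total faults: 5
--- Optimal ---
  step 0: ref 2 -> FAULT, frames=[2,-,-] (faults so far: 1)
  step 1: ref 3 -> FAULT, frames=[2,3,-] (faults so far: 2)
  step 2: ref 4 -> FAULT, frames=[2,3,4] (faults so far: 3)
  step 3: ref 3 -> HIT, frames=[2,3,4] (faults so far: 3)
  step 4: ref 3 -> HIT, frames=[2,3,4] (faults so far: 3)
  step 5: ref 4 -> HIT, frames=[2,3,4] (faults so far: 3)
  step 6: ref 3 -> HIT, frames=[2,3,4] (faults so far: 3)
  step 7: ref 4 -> HIT, frames=[2,3,4] (faults so far: 3)
  step 8: ref 1 -> FAULT, evict 3, frames=[2,1,4] (faults so far: 4)
  step 9: ref 2 -> HIT, frames=[2,1,4] (faults so far: 4)
  step 10: ref 4 -> HIT, frames=[2,1,4] (faults so far: 4)
  step 11: ref 1 -> HIT, frames=[2,1,4] (faults so far: 4)
  step 12: ref 1 -> HIT, frames=[2,1,4] (faults so far: 4)
  step 13: ref 2 -> HIT, frames=[2,1,4] (faults so far: 4)
  step 14: ref 2 -> HIT, frames=[2,1,4] (faults so far: 4)
  step 15: ref 1 -> HIT, frames=[2,1,4] (faults so far: 4)
  Optimal total faults: 4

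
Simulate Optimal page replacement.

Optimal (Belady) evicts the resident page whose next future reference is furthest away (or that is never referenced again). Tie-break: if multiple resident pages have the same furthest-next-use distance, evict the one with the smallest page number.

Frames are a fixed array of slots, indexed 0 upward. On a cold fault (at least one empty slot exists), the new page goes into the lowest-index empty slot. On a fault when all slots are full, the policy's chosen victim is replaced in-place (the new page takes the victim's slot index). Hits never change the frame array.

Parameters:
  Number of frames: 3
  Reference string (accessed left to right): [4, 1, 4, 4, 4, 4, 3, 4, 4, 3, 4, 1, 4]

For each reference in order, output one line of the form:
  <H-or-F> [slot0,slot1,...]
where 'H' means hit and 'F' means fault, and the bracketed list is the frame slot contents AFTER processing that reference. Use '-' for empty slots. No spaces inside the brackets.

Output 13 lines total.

F [4,-,-]
F [4,1,-]
H [4,1,-]
H [4,1,-]
H [4,1,-]
H [4,1,-]
F [4,1,3]
H [4,1,3]
H [4,1,3]
H [4,1,3]
H [4,1,3]
H [4,1,3]
H [4,1,3]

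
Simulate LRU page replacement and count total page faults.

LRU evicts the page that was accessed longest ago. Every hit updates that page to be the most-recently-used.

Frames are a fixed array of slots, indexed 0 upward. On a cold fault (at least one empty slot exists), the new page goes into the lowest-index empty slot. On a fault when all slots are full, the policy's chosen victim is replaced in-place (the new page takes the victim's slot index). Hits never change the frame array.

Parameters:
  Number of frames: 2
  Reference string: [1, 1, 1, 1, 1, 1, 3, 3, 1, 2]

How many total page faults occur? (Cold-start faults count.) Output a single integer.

Answer: 3

Derivation:
Step 0: ref 1 → FAULT, frames=[1,-]
Step 1: ref 1 → HIT, frames=[1,-]
Step 2: ref 1 → HIT, frames=[1,-]
Step 3: ref 1 → HIT, frames=[1,-]
Step 4: ref 1 → HIT, frames=[1,-]
Step 5: ref 1 → HIT, frames=[1,-]
Step 6: ref 3 → FAULT, frames=[1,3]
Step 7: ref 3 → HIT, frames=[1,3]
Step 8: ref 1 → HIT, frames=[1,3]
Step 9: ref 2 → FAULT (evict 3), frames=[1,2]
Total faults: 3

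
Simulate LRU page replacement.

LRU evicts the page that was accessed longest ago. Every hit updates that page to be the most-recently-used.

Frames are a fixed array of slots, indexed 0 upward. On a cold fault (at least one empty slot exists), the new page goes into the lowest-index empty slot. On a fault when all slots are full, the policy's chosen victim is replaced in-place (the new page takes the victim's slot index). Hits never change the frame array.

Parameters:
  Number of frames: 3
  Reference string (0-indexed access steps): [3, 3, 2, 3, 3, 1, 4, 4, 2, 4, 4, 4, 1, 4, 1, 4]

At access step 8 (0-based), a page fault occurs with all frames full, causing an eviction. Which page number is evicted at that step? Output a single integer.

Answer: 3

Derivation:
Step 0: ref 3 -> FAULT, frames=[3,-,-]
Step 1: ref 3 -> HIT, frames=[3,-,-]
Step 2: ref 2 -> FAULT, frames=[3,2,-]
Step 3: ref 3 -> HIT, frames=[3,2,-]
Step 4: ref 3 -> HIT, frames=[3,2,-]
Step 5: ref 1 -> FAULT, frames=[3,2,1]
Step 6: ref 4 -> FAULT, evict 2, frames=[3,4,1]
Step 7: ref 4 -> HIT, frames=[3,4,1]
Step 8: ref 2 -> FAULT, evict 3, frames=[2,4,1]
At step 8: evicted page 3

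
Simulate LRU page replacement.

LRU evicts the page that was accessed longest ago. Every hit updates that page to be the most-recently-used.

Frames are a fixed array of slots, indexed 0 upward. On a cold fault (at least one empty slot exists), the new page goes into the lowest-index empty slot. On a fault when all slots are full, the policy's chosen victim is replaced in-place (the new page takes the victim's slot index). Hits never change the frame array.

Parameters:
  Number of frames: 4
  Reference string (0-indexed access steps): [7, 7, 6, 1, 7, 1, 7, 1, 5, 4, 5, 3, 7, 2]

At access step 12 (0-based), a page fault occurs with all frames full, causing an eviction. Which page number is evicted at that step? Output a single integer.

Answer: 1

Derivation:
Step 0: ref 7 -> FAULT, frames=[7,-,-,-]
Step 1: ref 7 -> HIT, frames=[7,-,-,-]
Step 2: ref 6 -> FAULT, frames=[7,6,-,-]
Step 3: ref 1 -> FAULT, frames=[7,6,1,-]
Step 4: ref 7 -> HIT, frames=[7,6,1,-]
Step 5: ref 1 -> HIT, frames=[7,6,1,-]
Step 6: ref 7 -> HIT, frames=[7,6,1,-]
Step 7: ref 1 -> HIT, frames=[7,6,1,-]
Step 8: ref 5 -> FAULT, frames=[7,6,1,5]
Step 9: ref 4 -> FAULT, evict 6, frames=[7,4,1,5]
Step 10: ref 5 -> HIT, frames=[7,4,1,5]
Step 11: ref 3 -> FAULT, evict 7, frames=[3,4,1,5]
Step 12: ref 7 -> FAULT, evict 1, frames=[3,4,7,5]
At step 12: evicted page 1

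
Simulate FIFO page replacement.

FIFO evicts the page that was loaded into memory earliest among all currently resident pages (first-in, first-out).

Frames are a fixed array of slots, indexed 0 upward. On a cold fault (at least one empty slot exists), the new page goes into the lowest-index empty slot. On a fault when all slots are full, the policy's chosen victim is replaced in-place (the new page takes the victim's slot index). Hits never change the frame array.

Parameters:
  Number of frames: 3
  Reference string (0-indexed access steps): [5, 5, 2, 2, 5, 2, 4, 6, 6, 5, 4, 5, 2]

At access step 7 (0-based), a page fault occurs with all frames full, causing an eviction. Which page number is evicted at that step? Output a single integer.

Answer: 5

Derivation:
Step 0: ref 5 -> FAULT, frames=[5,-,-]
Step 1: ref 5 -> HIT, frames=[5,-,-]
Step 2: ref 2 -> FAULT, frames=[5,2,-]
Step 3: ref 2 -> HIT, frames=[5,2,-]
Step 4: ref 5 -> HIT, frames=[5,2,-]
Step 5: ref 2 -> HIT, frames=[5,2,-]
Step 6: ref 4 -> FAULT, frames=[5,2,4]
Step 7: ref 6 -> FAULT, evict 5, frames=[6,2,4]
At step 7: evicted page 5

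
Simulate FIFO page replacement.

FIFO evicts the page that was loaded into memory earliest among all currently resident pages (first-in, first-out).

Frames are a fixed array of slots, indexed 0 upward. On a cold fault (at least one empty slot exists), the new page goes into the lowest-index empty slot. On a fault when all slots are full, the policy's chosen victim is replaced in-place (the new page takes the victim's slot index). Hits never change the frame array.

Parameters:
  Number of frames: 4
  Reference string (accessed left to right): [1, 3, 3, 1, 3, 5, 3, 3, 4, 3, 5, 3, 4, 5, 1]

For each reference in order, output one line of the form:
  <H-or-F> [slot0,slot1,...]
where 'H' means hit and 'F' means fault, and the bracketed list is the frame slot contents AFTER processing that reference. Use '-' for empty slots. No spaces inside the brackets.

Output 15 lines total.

F [1,-,-,-]
F [1,3,-,-]
H [1,3,-,-]
H [1,3,-,-]
H [1,3,-,-]
F [1,3,5,-]
H [1,3,5,-]
H [1,3,5,-]
F [1,3,5,4]
H [1,3,5,4]
H [1,3,5,4]
H [1,3,5,4]
H [1,3,5,4]
H [1,3,5,4]
H [1,3,5,4]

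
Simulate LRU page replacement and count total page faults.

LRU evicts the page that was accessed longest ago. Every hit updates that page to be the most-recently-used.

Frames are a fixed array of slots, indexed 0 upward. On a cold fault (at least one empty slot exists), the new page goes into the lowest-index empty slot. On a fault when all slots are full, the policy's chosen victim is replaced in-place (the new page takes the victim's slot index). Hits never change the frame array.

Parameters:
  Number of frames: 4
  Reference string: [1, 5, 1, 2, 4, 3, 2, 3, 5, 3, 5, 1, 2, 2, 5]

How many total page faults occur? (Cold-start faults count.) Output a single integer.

Step 0: ref 1 → FAULT, frames=[1,-,-,-]
Step 1: ref 5 → FAULT, frames=[1,5,-,-]
Step 2: ref 1 → HIT, frames=[1,5,-,-]
Step 3: ref 2 → FAULT, frames=[1,5,2,-]
Step 4: ref 4 → FAULT, frames=[1,5,2,4]
Step 5: ref 3 → FAULT (evict 5), frames=[1,3,2,4]
Step 6: ref 2 → HIT, frames=[1,3,2,4]
Step 7: ref 3 → HIT, frames=[1,3,2,4]
Step 8: ref 5 → FAULT (evict 1), frames=[5,3,2,4]
Step 9: ref 3 → HIT, frames=[5,3,2,4]
Step 10: ref 5 → HIT, frames=[5,3,2,4]
Step 11: ref 1 → FAULT (evict 4), frames=[5,3,2,1]
Step 12: ref 2 → HIT, frames=[5,3,2,1]
Step 13: ref 2 → HIT, frames=[5,3,2,1]
Step 14: ref 5 → HIT, frames=[5,3,2,1]
Total faults: 7

Answer: 7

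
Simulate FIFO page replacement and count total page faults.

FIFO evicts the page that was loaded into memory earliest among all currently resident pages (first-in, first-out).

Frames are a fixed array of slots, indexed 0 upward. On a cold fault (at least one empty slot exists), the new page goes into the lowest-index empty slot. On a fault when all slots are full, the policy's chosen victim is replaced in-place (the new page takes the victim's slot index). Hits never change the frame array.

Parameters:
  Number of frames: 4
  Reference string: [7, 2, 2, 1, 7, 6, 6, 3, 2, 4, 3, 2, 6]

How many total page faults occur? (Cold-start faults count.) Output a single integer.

Step 0: ref 7 → FAULT, frames=[7,-,-,-]
Step 1: ref 2 → FAULT, frames=[7,2,-,-]
Step 2: ref 2 → HIT, frames=[7,2,-,-]
Step 3: ref 1 → FAULT, frames=[7,2,1,-]
Step 4: ref 7 → HIT, frames=[7,2,1,-]
Step 5: ref 6 → FAULT, frames=[7,2,1,6]
Step 6: ref 6 → HIT, frames=[7,2,1,6]
Step 7: ref 3 → FAULT (evict 7), frames=[3,2,1,6]
Step 8: ref 2 → HIT, frames=[3,2,1,6]
Step 9: ref 4 → FAULT (evict 2), frames=[3,4,1,6]
Step 10: ref 3 → HIT, frames=[3,4,1,6]
Step 11: ref 2 → FAULT (evict 1), frames=[3,4,2,6]
Step 12: ref 6 → HIT, frames=[3,4,2,6]
Total faults: 7

Answer: 7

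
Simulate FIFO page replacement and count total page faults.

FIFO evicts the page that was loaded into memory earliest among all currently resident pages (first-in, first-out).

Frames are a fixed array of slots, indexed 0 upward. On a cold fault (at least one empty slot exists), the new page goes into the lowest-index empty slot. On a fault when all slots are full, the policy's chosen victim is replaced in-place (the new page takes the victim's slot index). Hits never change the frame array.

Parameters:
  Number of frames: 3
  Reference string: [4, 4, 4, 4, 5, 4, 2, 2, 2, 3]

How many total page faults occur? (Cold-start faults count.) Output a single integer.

Step 0: ref 4 → FAULT, frames=[4,-,-]
Step 1: ref 4 → HIT, frames=[4,-,-]
Step 2: ref 4 → HIT, frames=[4,-,-]
Step 3: ref 4 → HIT, frames=[4,-,-]
Step 4: ref 5 → FAULT, frames=[4,5,-]
Step 5: ref 4 → HIT, frames=[4,5,-]
Step 6: ref 2 → FAULT, frames=[4,5,2]
Step 7: ref 2 → HIT, frames=[4,5,2]
Step 8: ref 2 → HIT, frames=[4,5,2]
Step 9: ref 3 → FAULT (evict 4), frames=[3,5,2]
Total faults: 4

Answer: 4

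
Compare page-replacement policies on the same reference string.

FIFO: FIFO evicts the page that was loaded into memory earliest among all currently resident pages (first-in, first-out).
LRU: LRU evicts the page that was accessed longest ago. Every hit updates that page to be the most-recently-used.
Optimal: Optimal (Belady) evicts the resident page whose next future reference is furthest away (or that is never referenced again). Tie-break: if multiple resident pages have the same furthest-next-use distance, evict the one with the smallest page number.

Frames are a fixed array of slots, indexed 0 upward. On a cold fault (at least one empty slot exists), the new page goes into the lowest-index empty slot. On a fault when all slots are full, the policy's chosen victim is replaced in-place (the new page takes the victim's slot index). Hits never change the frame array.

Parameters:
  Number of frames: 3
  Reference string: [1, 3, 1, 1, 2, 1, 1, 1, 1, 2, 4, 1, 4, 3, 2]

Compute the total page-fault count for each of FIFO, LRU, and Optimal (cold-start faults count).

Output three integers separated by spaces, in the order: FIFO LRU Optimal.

Answer: 7 6 5

Derivation:
--- FIFO ---
  step 0: ref 1 -> FAULT, frames=[1,-,-] (faults so far: 1)
  step 1: ref 3 -> FAULT, frames=[1,3,-] (faults so far: 2)
  step 2: ref 1 -> HIT, frames=[1,3,-] (faults so far: 2)
  step 3: ref 1 -> HIT, frames=[1,3,-] (faults so far: 2)
  step 4: ref 2 -> FAULT, frames=[1,3,2] (faults so far: 3)
  step 5: ref 1 -> HIT, frames=[1,3,2] (faults so far: 3)
  step 6: ref 1 -> HIT, frames=[1,3,2] (faults so far: 3)
  step 7: ref 1 -> HIT, frames=[1,3,2] (faults so far: 3)
  step 8: ref 1 -> HIT, frames=[1,3,2] (faults so far: 3)
  step 9: ref 2 -> HIT, frames=[1,3,2] (faults so far: 3)
  step 10: ref 4 -> FAULT, evict 1, frames=[4,3,2] (faults so far: 4)
  step 11: ref 1 -> FAULT, evict 3, frames=[4,1,2] (faults so far: 5)
  step 12: ref 4 -> HIT, frames=[4,1,2] (faults so far: 5)
  step 13: ref 3 -> FAULT, evict 2, frames=[4,1,3] (faults so far: 6)
  step 14: ref 2 -> FAULT, evict 4, frames=[2,1,3] (faults so far: 7)
  FIFO total faults: 7
--- LRU ---
  step 0: ref 1 -> FAULT, frames=[1,-,-] (faults so far: 1)
  step 1: ref 3 -> FAULT, frames=[1,3,-] (faults so far: 2)
  step 2: ref 1 -> HIT, frames=[1,3,-] (faults so far: 2)
  step 3: ref 1 -> HIT, frames=[1,3,-] (faults so far: 2)
  step 4: ref 2 -> FAULT, frames=[1,3,2] (faults so far: 3)
  step 5: ref 1 -> HIT, frames=[1,3,2] (faults so far: 3)
  step 6: ref 1 -> HIT, frames=[1,3,2] (faults so far: 3)
  step 7: ref 1 -> HIT, frames=[1,3,2] (faults so far: 3)
  step 8: ref 1 -> HIT, frames=[1,3,2] (faults so far: 3)
  step 9: ref 2 -> HIT, frames=[1,3,2] (faults so far: 3)
  step 10: ref 4 -> FAULT, evict 3, frames=[1,4,2] (faults so far: 4)
  step 11: ref 1 -> HIT, frames=[1,4,2] (faults so far: 4)
  step 12: ref 4 -> HIT, frames=[1,4,2] (faults so far: 4)
  step 13: ref 3 -> FAULT, evict 2, frames=[1,4,3] (faults so far: 5)
  step 14: ref 2 -> FAULT, evict 1, frames=[2,4,3] (faults so far: 6)
  LRU total faults: 6
--- Optimal ---
  step 0: ref 1 -> FAULT, frames=[1,-,-] (faults so far: 1)
  step 1: ref 3 -> FAULT, frames=[1,3,-] (faults so far: 2)
  step 2: ref 1 -> HIT, frames=[1,3,-] (faults so far: 2)
  step 3: ref 1 -> HIT, frames=[1,3,-] (faults so far: 2)
  step 4: ref 2 -> FAULT, frames=[1,3,2] (faults so far: 3)
  step 5: ref 1 -> HIT, frames=[1,3,2] (faults so far: 3)
  step 6: ref 1 -> HIT, frames=[1,3,2] (faults so far: 3)
  step 7: ref 1 -> HIT, frames=[1,3,2] (faults so far: 3)
  step 8: ref 1 -> HIT, frames=[1,3,2] (faults so far: 3)
  step 9: ref 2 -> HIT, frames=[1,3,2] (faults so far: 3)
  step 10: ref 4 -> FAULT, evict 2, frames=[1,3,4] (faults so far: 4)
  step 11: ref 1 -> HIT, frames=[1,3,4] (faults so far: 4)
  step 12: ref 4 -> HIT, frames=[1,3,4] (faults so far: 4)
  step 13: ref 3 -> HIT, frames=[1,3,4] (faults so far: 4)
  step 14: ref 2 -> FAULT, evict 1, frames=[2,3,4] (faults so far: 5)
  Optimal total faults: 5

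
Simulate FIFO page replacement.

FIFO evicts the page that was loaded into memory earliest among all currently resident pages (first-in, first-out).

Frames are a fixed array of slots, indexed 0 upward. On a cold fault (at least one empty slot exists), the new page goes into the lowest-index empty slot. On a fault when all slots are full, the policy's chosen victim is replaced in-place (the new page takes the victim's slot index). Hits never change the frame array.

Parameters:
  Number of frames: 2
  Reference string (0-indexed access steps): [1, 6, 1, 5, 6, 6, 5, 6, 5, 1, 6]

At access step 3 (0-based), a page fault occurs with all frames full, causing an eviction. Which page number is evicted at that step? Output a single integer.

Step 0: ref 1 -> FAULT, frames=[1,-]
Step 1: ref 6 -> FAULT, frames=[1,6]
Step 2: ref 1 -> HIT, frames=[1,6]
Step 3: ref 5 -> FAULT, evict 1, frames=[5,6]
At step 3: evicted page 1

Answer: 1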